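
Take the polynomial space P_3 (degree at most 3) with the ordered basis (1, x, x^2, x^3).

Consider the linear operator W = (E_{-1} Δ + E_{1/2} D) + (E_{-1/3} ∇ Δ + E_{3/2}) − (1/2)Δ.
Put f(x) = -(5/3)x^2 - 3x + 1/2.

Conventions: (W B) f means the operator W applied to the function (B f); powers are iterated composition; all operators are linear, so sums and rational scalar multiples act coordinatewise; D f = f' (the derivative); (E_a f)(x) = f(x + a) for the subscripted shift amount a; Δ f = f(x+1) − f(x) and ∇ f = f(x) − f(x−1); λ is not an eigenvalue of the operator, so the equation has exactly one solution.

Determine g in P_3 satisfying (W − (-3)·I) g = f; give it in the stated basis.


the image equals g(x) = -(5/12)x^2 - (1/8)x + 39/64

write g with unknown coordinates in the stated basis and equate coefficients in (W − (-3)·I) g = f
solving from the highest basis element down gives g = -(5/12)x^2 - (1/8)x + 39/64
check: W g = -(5/12)x^2 - (21/8)x - 85/64
so W g − (-3)·g = -(5/3)x^2 - 3x + 1/2 = f ✓


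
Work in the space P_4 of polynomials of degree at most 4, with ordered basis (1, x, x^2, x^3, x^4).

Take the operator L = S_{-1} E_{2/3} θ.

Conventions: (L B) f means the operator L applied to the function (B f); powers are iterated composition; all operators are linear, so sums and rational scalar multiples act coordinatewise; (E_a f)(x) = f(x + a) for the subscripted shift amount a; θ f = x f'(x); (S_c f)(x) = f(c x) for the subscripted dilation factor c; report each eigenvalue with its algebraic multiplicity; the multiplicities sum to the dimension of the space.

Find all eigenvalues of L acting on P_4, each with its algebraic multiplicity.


image of 1: 0
image of x: -x + 2/3
image of x^2: 2x^2 - (8/3)x + 8/9
image of x^3: -3x^3 + 6x^2 - 4x + 8/9
image of x^4: 4x^4 - (32/3)x^3 + (32/3)x^2 - (128/27)x + 64/81
the matrix is upper triangular; its diagonal is (0, -1, 2, -3, 4)
for a triangular matrix the eigenvalues are the diagonal entries, with algebraic multiplicity their repetition count

λ = -3 (multiplicity 1), λ = -1 (multiplicity 1), λ = 0 (multiplicity 1), λ = 2 (multiplicity 1), λ = 4 (multiplicity 1)


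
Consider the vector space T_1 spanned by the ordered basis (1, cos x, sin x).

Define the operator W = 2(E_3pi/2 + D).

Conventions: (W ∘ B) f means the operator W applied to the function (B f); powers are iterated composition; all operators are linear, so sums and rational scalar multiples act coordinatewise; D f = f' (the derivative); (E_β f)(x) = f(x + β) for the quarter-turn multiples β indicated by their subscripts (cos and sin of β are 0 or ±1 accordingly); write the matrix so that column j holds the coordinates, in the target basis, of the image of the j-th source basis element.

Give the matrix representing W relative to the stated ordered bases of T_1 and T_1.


the matrix is [[2, 0, 0]; [0, 0, 0]; [0, 0, 0]] (rows listed top to bottom)

image of 1: 2
image of cos x: 0
image of sin x: 0
each image's coordinates form column j of the matrix


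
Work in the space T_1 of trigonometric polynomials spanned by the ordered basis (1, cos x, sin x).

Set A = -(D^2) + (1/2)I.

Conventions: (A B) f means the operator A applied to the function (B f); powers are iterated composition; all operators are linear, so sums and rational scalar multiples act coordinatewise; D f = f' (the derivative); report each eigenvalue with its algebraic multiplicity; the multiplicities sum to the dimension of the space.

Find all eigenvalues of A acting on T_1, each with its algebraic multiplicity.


λ = 1/2 (multiplicity 1), λ = 3/2 (multiplicity 2)

image of 1: 1/2
image of cos x: (3/2)cos x
image of sin x: (3/2)sin x
the matrix is diagonal; its diagonal is (1/2, 3/2, 3/2)
for a triangular matrix the eigenvalues are the diagonal entries, with algebraic multiplicity their repetition count


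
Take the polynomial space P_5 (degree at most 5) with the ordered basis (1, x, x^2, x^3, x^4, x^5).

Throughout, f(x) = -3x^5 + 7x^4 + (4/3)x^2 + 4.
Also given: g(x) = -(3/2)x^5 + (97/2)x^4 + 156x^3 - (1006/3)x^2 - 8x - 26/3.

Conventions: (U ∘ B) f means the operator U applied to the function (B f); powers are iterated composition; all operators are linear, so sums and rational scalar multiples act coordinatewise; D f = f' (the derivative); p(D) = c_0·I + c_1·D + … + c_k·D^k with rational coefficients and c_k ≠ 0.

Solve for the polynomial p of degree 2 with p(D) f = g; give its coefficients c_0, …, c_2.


D^0 f = -3x^5 + 7x^4 + (4/3)x^2 + 4
D^1 f = -15x^4 + 28x^3 + (8/3)x
D^2 f = -60x^3 + 84x^2 + 8/3
matching coefficients of g against c_0 f + c_1 Df + … from the top degree down determines the c_i
solution: c_0 = 1/2, c_1 = -3, c_2 = -4

c_0 = 1/2, c_1 = -3, c_2 = -4


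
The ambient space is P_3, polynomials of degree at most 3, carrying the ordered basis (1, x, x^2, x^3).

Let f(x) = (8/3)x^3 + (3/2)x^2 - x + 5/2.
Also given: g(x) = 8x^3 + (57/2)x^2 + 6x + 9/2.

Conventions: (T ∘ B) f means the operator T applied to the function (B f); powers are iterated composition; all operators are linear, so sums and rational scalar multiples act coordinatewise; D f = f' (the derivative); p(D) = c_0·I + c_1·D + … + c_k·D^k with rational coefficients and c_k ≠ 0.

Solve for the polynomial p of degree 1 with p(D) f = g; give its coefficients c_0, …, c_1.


p(D) = 3·I + 3·D, i.e. c_0 = 3, c_1 = 3

D^0 f = (8/3)x^3 + (3/2)x^2 - x + 5/2
D^1 f = 8x^2 + 3x - 1
matching coefficients of g against c_0 f + c_1 Df + … from the top degree down determines the c_i
solution: c_0 = 3, c_1 = 3


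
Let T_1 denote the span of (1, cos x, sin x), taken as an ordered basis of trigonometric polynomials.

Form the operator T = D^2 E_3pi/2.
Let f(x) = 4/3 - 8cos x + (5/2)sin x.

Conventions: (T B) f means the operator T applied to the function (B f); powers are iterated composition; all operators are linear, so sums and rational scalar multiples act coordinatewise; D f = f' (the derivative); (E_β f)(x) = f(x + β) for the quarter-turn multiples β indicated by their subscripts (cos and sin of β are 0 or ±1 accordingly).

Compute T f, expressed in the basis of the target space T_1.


E_3pi/2 f = 4/3 - (5/2)cos x - 8sin x
D E_3pi/2 f = -8cos x + (5/2)sin x
D D E_3pi/2 f = (5/2)cos x + 8sin x

g(x) = (5/2)cos x + 8sin x


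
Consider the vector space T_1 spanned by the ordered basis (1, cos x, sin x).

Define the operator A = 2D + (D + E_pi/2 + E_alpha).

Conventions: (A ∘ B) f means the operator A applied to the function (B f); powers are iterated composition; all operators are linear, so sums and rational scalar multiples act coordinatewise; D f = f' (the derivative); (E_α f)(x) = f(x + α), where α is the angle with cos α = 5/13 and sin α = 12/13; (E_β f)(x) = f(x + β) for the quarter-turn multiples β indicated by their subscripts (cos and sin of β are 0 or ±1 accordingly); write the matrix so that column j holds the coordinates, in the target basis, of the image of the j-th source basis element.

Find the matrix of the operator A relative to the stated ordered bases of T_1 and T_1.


image of 1: 2
image of cos x: (5/13)cos x - (64/13)sin x
image of sin x: (64/13)cos x + (5/13)sin x
each image's coordinates form column j of the matrix

the matrix is [[2, 0, 0]; [0, 5/13, 64/13]; [0, -64/13, 5/13]] (rows listed top to bottom)


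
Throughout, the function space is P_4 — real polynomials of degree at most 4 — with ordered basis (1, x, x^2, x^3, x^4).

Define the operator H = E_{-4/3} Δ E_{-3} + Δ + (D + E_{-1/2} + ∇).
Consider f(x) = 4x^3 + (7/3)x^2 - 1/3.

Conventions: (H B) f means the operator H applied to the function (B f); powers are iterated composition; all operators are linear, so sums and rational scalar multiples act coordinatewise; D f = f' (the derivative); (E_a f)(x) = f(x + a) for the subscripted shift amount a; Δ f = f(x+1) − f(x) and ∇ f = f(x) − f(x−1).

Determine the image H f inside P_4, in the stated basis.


the result is g(x) = 4x^3 + (133/3)x^2 - (218/3)x + 6019/36

E_{-3} f = 4x^3 - (101/3)x^2 + 94x - 262/3
Δ E_{-3} f = 12x^2 - (166/3)x + 193/3
E_{-4/3} Δ E_{-3} f = 12x^2 - (262/3)x + 1435/9
Δ f = 12x^2 + (50/3)x + 19/3
D f = 12x^2 + (14/3)x
E_{-1/2} f = 4x^3 - (11/3)x^2 + (2/3)x - 1/4
∇ f = 12x^2 - (22/3)x + 5/3
(D + E_{-1/2} + ∇) f = 4x^3 + (61/3)x^2 - 2x + 17/12
(E_{-4/3} Δ E_{-3} + Δ + (D + E_{-1/2} + ∇)) f = 4x^3 + (133/3)x^2 - (218/3)x + 6019/36


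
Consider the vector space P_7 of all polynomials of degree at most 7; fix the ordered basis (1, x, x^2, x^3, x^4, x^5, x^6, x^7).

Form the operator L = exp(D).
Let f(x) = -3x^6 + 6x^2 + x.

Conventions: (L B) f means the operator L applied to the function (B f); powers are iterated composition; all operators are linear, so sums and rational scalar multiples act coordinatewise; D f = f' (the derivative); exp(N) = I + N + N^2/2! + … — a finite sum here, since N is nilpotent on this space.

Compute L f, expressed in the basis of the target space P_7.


order-1 term: -18x^5 + 12x + 1
order-2 term: -45x^4 + 6
order-3 term: -60x^3
order-4 term: -45x^2
order-5 term: -18x
order-6 term: -3
the series for exp(D) f terminates at order 6
exp(D) f = -3x^6 - 18x^5 - 45x^4 - 60x^3 - 39x^2 - 5x + 4

the result is g(x) = -3x^6 - 18x^5 - 45x^4 - 60x^3 - 39x^2 - 5x + 4


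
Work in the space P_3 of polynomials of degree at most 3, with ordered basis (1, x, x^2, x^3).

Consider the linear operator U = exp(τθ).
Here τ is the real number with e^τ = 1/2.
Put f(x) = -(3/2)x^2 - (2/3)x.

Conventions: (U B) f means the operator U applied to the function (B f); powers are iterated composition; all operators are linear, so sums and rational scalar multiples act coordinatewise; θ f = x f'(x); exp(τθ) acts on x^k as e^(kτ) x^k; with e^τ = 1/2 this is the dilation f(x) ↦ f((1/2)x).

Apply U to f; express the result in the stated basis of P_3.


g(x) = -(3/8)x^2 - (1/3)x

exp(τθ) x^k = e^(kτ) x^k; with e^τ = 1/2 this sends x^k to (1/2)^k x^k
x ↦ 1/2 x
x^2 ↦ 1/4 x^2
applying this coordinatewise to f: exp(τθ) f = -(3/8)x^2 - (1/3)x


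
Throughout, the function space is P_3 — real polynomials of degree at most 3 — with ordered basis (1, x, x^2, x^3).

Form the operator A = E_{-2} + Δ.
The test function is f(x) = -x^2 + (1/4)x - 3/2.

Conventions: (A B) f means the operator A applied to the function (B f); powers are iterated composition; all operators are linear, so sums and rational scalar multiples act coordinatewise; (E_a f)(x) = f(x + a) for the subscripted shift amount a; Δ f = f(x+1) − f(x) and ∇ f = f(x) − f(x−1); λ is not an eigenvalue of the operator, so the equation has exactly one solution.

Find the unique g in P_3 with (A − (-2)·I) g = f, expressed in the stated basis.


write g with unknown coordinates in the stated basis and equate coefficients in (A − (-2)·I) g = f
solving from the highest basis element down gives g = -(1/3)x^2 - (5/36)x + 1/108
check: A g = -(1/3)x^2 + (19/36)x - 41/27
so A g − (-2)·g = -x^2 + (1/4)x - 3/2 = f ✓

the result is g(x) = -(1/3)x^2 - (5/36)x + 1/108


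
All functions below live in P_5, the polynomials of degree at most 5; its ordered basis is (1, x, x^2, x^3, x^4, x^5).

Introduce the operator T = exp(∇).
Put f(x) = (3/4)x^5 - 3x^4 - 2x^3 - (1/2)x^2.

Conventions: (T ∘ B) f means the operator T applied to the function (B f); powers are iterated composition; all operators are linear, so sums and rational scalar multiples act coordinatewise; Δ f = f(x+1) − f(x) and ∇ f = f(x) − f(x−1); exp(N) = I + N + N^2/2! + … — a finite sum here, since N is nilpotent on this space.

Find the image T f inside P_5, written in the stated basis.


the result is g(x) = (3/4)x^5 + (3/4)x^4 - 14x^3 - 14x^2 + (59/4)x + 1/2

order-1 term: (15/4)x^4 - (39/2)x^3 + (39/2)x^2 - (43/4)x + 9/4
order-2 term: (15/2)x^3 - (81/2)x^2 + (225/4)x - 107/4
order-3 term: (15/2)x^2 - (69/2)x + 139/4
order-4 term: (15/4)x - 21/2
order-5 term: 3/4
the series for exp(∇) f terminates at order 5
exp(∇) f = (3/4)x^5 + (3/4)x^4 - 14x^3 - 14x^2 + (59/4)x + 1/2


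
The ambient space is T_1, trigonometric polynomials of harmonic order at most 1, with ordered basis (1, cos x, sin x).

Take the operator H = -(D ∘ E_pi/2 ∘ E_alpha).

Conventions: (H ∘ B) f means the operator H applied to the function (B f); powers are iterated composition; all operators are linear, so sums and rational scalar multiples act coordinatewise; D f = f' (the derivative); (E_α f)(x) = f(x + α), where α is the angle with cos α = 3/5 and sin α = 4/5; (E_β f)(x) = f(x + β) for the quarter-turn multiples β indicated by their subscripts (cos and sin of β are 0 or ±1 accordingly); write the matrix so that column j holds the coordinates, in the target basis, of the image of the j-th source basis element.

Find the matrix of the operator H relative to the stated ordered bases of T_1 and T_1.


image of 1: 0
image of cos x: (3/5)cos x - (4/5)sin x
image of sin x: (4/5)cos x + (3/5)sin x
each image's coordinates form column j of the matrix

the matrix is [[0, 0, 0]; [0, 3/5, 4/5]; [0, -4/5, 3/5]] (rows listed top to bottom)


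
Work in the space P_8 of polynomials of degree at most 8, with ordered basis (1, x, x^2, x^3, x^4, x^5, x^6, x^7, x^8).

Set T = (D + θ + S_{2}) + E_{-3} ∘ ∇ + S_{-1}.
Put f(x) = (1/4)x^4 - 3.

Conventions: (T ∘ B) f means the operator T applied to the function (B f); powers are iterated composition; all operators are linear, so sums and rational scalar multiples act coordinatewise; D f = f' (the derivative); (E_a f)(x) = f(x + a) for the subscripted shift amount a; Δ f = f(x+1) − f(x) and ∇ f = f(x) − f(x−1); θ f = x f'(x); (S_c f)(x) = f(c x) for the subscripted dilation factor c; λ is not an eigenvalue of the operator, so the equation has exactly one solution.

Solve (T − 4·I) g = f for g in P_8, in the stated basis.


write g with unknown coordinates in the stated basis and equate coefficients in (T − 4·I) g = f
solving from the highest basis element down gives g = (1/68)x^4 - (1/51)x^3 + (25/102)x^2 + (91/51)x + 317/408
check: T g = (21/68)x^4 - (4/51)x^3 + (50/51)x^2 + (364/51)x + 11/102
so T g − 4·g = (1/4)x^4 - 3 = f ✓

the image equals g(x) = (1/68)x^4 - (1/51)x^3 + (25/102)x^2 + (91/51)x + 317/408


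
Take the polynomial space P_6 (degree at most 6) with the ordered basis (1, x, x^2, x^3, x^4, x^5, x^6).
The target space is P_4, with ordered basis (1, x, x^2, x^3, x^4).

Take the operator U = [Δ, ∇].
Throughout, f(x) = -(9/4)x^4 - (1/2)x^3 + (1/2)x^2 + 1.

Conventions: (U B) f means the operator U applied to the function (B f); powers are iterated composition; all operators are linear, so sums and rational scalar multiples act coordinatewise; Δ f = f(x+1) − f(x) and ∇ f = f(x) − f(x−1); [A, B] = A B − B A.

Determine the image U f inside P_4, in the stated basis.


the result is g(x) = 0

∇ f = -9x^3 + 12x^2 - (13/2)x + 5/4
Δ ∇ f = -27x^2 - 3x - 7/2
Δ f = -9x^3 - 15x^2 - (19/2)x - 9/4
∇ Δ f = -27x^2 - 3x - 7/2
[Δ, ∇] f = 0


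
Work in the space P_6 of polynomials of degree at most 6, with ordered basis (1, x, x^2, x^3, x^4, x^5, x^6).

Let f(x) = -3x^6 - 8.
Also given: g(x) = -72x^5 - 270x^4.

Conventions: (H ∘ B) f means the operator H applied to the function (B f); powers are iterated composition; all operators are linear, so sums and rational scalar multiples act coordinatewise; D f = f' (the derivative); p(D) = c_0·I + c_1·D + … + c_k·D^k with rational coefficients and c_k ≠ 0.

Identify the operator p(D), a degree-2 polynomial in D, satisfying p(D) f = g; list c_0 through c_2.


D^0 f = -3x^6 - 8
D^1 f = -18x^5
D^2 f = -90x^4
matching coefficients of g against c_0 f + c_1 Df + … from the top degree down determines the c_i
solution: c_0 = 0, c_1 = 4, c_2 = 3

p(D) = 4·D + 3·D^2, i.e. c_0 = 0, c_1 = 4, c_2 = 3


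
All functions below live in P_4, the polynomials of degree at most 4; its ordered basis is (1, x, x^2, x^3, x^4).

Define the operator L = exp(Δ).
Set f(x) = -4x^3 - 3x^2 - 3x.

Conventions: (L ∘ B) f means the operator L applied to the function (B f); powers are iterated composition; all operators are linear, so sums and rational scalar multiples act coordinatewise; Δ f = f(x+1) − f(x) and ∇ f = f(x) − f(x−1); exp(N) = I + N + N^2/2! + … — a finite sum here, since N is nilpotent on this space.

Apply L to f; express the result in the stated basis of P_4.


order-1 term: -12x^2 - 18x - 10
order-2 term: -12x - 15
order-3 term: -4
the series for exp(Δ) f terminates at order 3
exp(Δ) f = -4x^3 - 15x^2 - 33x - 29

the result is g(x) = -4x^3 - 15x^2 - 33x - 29


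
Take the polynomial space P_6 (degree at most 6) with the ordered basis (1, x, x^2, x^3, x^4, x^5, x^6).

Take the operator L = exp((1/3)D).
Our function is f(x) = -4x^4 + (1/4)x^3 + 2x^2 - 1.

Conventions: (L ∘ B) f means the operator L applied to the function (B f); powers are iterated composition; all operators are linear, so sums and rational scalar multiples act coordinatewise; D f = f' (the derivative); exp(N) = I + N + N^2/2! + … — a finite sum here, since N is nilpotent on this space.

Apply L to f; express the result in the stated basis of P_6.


order-1 term: -(16/3)x^3 + (1/4)x^2 + (4/3)x
order-2 term: -(8/3)x^2 + (1/12)x + 2/9
order-3 term: -(16/27)x + 1/108
order-4 term: -4/81
the series for exp((1/3)D) f terminates at order 4
exp((1/3)D) f = -4x^4 - (61/12)x^3 - (5/12)x^2 + (89/108)x - 265/324

the image equals g(x) = -4x^4 - (61/12)x^3 - (5/12)x^2 + (89/108)x - 265/324


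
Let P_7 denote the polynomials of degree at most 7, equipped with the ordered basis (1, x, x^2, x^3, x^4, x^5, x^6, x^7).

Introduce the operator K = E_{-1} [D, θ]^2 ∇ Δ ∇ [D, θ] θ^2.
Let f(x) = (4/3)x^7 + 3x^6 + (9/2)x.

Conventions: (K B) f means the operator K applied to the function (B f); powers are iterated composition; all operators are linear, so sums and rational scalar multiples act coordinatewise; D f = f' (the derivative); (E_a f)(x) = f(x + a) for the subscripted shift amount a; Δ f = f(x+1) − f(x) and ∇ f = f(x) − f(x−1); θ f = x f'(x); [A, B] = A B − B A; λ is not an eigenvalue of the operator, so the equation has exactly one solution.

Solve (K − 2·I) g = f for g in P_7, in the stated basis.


write g with unknown coordinates in the stated basis and equate coefficients in (K − 2·I) g = f
solving from the highest basis element down gives g = -(2/3)x^7 - (3/2)x^6 - (329289/4)x + 104040
check: K g = -164640x + 208080
so K g − 2·g = (4/3)x^7 + 3x^6 + (9/2)x = f ✓

the image equals g(x) = -(2/3)x^7 - (3/2)x^6 - (329289/4)x + 104040


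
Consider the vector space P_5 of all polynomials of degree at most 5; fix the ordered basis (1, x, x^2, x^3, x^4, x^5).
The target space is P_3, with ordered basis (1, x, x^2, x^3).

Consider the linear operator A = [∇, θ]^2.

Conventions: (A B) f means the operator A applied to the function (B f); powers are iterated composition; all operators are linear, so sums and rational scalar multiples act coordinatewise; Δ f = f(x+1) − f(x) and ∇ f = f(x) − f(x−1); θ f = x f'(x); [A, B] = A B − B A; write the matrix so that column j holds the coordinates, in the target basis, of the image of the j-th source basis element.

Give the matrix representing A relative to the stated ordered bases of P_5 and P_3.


image of 1: 0
image of x: 0
image of x^2: 2
image of x^3: 6x - 12
image of x^4: 12x^2 - 48x + 48
image of x^5: 20x^3 - 120x^2 + 240x - 160
each image's coordinates form column j of the matrix

the matrix is [[0, 0, 2, -12, 48, -160]; [0, 0, 0, 6, -48, 240]; [0, 0, 0, 0, 12, -120]; [0, 0, 0, 0, 0, 20]] (rows listed top to bottom)


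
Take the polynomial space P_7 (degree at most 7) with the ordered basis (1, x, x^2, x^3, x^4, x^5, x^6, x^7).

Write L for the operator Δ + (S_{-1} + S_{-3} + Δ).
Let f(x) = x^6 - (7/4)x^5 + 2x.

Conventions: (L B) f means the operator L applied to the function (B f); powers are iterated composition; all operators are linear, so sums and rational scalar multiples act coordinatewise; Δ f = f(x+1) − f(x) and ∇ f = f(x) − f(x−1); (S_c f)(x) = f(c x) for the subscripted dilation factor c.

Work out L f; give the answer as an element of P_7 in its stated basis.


the result is g(x) = 730x^6 + 439x^5 + (25/2)x^4 + 5x^3 - 5x^2 - (27/2)x + 5/2

Δ f = 6x^5 + (25/4)x^4 + (5/2)x^3 - (5/2)x^2 - (11/4)x + 5/4
S_{-1} f = x^6 + (7/4)x^5 - 2x
S_{-3} f = 729x^6 + (1701/4)x^5 - 6x
Δ f = 6x^5 + (25/4)x^4 + (5/2)x^3 - (5/2)x^2 - (11/4)x + 5/4
(S_{-1} + S_{-3} + Δ) f = 730x^6 + 433x^5 + (25/4)x^4 + (5/2)x^3 - (5/2)x^2 - (43/4)x + 5/4
(Δ + (S_{-1} + S_{-3} + Δ)) f = 730x^6 + 439x^5 + (25/2)x^4 + 5x^3 - 5x^2 - (27/2)x + 5/2


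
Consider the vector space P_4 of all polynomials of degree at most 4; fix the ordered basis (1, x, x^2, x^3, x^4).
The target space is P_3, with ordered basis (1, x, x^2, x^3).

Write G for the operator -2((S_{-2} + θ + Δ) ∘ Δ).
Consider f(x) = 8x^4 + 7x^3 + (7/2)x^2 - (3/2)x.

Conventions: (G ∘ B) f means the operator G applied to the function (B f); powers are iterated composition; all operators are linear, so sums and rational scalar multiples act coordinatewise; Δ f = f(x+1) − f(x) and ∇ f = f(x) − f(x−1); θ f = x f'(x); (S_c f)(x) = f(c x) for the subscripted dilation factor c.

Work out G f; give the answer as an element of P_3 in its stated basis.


Δ f = 32x^3 + 69x^2 + 60x + 17
S_{-2} Δ f = -256x^3 + 276x^2 - 120x + 17
θ Δ f = 96x^3 + 138x^2 + 60x
Δ Δ f = 96x^2 + 234x + 161
(S_{-2} + θ + Δ) Δ f = -160x^3 + 510x^2 + 174x + 178
(-2((S_{-2} + θ + Δ) ∘ Δ)) f = 320x^3 - 1020x^2 - 348x - 356

the image equals g(x) = 320x^3 - 1020x^2 - 348x - 356


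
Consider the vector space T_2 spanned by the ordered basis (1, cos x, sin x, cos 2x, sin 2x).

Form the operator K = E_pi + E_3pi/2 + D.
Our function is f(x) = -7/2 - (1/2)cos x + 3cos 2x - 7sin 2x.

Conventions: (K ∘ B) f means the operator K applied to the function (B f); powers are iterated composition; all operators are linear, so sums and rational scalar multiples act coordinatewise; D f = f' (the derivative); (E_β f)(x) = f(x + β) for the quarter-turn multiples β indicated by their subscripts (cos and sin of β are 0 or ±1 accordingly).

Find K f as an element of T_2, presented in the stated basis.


E_pi f = -7/2 + (1/2)cos x + 3cos 2x - 7sin 2x
E_3pi/2 f = -7/2 - (1/2)sin x - 3cos 2x + 7sin 2x
D f = (1/2)sin x - 14cos 2x - 6sin 2x
(E_pi + E_3pi/2 + D) f = -7 + (1/2)cos x - 14cos 2x - 6sin 2x

the image equals g(x) = -7 + (1/2)cos x - 14cos 2x - 6sin 2x


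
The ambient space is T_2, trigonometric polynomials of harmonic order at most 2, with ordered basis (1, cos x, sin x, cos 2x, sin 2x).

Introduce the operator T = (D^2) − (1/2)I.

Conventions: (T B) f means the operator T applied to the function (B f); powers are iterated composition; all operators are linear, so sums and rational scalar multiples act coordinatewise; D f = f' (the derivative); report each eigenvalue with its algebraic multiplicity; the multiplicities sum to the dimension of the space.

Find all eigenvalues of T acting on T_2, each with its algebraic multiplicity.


image of 1: -1/2
image of cos x: -(3/2)cos x
image of sin x: -(3/2)sin x
image of cos 2x: -(9/2)cos 2x
image of sin 2x: -(9/2)sin 2x
the matrix is diagonal; its diagonal is (-1/2, -3/2, -3/2, -9/2, -9/2)
for a triangular matrix the eigenvalues are the diagonal entries, with algebraic multiplicity their repetition count

λ = -9/2 (multiplicity 2), λ = -3/2 (multiplicity 2), λ = -1/2 (multiplicity 1)


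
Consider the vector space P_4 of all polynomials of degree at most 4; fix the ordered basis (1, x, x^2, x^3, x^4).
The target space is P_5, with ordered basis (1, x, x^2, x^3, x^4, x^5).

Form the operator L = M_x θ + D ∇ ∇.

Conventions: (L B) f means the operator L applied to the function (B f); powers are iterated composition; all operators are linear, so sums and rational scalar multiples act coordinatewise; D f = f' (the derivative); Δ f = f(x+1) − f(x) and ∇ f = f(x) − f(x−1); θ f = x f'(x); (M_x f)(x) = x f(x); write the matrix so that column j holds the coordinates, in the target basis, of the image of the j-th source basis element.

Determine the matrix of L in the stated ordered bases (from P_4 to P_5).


the matrix is [[0, 0, 0, 6, -24]; [0, 0, 0, 0, 24]; [0, 1, 0, 0, 0]; [0, 0, 2, 0, 0]; [0, 0, 0, 3, 0]; [0, 0, 0, 0, 4]] (rows listed top to bottom)

image of 1: 0
image of x: x^2
image of x^2: 2x^3
image of x^3: 3x^4 + 6
image of x^4: 4x^5 + 24x - 24
each image's coordinates form column j of the matrix


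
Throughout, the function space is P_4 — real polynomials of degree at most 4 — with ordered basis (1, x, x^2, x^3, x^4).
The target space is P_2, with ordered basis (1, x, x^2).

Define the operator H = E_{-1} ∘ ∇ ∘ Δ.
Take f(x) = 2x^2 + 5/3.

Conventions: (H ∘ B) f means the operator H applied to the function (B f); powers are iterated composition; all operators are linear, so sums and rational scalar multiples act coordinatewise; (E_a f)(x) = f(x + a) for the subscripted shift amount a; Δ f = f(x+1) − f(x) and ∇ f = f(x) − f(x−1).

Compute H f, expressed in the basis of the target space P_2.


the image equals g(x) = 4

Δ f = 4x + 2
∇ Δ f = 4
E_{-1} (∇ ∘ Δ) f = 4


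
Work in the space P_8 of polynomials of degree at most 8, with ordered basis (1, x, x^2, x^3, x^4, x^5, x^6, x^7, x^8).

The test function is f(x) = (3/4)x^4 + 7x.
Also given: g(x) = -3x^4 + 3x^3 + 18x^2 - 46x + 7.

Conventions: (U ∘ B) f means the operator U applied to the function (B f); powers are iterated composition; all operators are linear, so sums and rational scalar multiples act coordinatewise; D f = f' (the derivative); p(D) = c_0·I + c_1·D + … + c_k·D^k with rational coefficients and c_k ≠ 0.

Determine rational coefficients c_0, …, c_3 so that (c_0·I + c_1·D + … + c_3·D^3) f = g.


p(D) = -4·I + D + 2·D^2 − D^3, i.e. c_0 = -4, c_1 = 1, c_2 = 2, c_3 = -1

D^0 f = (3/4)x^4 + 7x
D^1 f = 3x^3 + 7
D^2 f = 9x^2
D^3 f = 18x
matching coefficients of g against c_0 f + c_1 Df + … from the top degree down determines the c_i
solution: c_0 = -4, c_1 = 1, c_2 = 2, c_3 = -1


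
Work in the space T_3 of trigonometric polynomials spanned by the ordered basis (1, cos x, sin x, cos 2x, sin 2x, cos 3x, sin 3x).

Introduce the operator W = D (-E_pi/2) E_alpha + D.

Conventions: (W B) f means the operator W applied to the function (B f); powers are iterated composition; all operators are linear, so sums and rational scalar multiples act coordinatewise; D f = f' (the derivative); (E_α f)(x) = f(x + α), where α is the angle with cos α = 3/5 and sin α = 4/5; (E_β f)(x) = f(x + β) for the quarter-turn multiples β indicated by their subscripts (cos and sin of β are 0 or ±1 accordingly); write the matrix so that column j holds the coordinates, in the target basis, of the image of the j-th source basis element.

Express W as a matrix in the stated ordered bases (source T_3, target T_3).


image of 1: 0
image of cos x: (3/5)cos x - (9/5)sin x
image of sin x: (9/5)cos x + (3/5)sin x
image of cos 2x: -(48/25)cos 2x - (36/25)sin 2x
image of sin 2x: (36/25)cos 2x - (48/25)sin 2x
image of cos 3x: (351/125)cos 3x - (243/125)sin 3x
image of sin 3x: (243/125)cos 3x + (351/125)sin 3x
each image's coordinates form column j of the matrix

the matrix is [[0, 0, 0, 0, 0, 0, 0]; [0, 3/5, 9/5, 0, 0, 0, 0]; [0, -9/5, 3/5, 0, 0, 0, 0]; [0, 0, 0, -48/25, 36/25, 0, 0]; [0, 0, 0, -36/25, -48/25, 0, 0]; [0, 0, 0, 0, 0, 351/125, 243/125]; [0, 0, 0, 0, 0, -243/125, 351/125]] (rows listed top to bottom)


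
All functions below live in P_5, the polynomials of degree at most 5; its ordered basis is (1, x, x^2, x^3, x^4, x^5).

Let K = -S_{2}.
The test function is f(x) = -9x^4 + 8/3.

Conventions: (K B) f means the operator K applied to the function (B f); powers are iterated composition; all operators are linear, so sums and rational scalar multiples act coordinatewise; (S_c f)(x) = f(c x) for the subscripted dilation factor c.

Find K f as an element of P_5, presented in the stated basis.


S_{2} f = -144x^4 + 8/3
(-S_{2}) f = 144x^4 - 8/3

the image equals g(x) = 144x^4 - 8/3


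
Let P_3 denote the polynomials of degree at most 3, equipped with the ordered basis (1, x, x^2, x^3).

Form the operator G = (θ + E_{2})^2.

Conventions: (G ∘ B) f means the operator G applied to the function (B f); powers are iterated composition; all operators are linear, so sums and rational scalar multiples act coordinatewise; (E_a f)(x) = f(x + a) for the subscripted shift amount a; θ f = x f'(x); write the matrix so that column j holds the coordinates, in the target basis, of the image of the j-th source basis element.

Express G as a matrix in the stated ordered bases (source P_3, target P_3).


the matrix is [[1, 6, 24, 88]; [0, 4, 20, 96]; [0, 0, 9, 42]; [0, 0, 0, 16]] (rows listed top to bottom)

image of 1: 1
image of x: 4x + 6
image of x^2: 9x^2 + 20x + 24
image of x^3: 16x^3 + 42x^2 + 96x + 88
each image's coordinates form column j of the matrix


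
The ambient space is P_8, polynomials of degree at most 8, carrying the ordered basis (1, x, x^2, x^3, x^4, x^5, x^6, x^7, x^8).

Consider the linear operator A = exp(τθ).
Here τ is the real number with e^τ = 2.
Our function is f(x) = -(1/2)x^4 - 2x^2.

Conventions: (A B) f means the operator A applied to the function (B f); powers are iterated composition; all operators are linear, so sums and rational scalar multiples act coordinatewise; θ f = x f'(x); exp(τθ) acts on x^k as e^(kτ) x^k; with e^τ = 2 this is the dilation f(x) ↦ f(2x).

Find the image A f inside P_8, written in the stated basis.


exp(τθ) x^k = e^(kτ) x^k; with e^τ = 2 this sends x^k to 2^k x^k
x^2 ↦ 4 x^2
x^4 ↦ 16 x^4
applying this coordinatewise to f: exp(τθ) f = -8x^4 - 8x^2

the image equals g(x) = -8x^4 - 8x^2


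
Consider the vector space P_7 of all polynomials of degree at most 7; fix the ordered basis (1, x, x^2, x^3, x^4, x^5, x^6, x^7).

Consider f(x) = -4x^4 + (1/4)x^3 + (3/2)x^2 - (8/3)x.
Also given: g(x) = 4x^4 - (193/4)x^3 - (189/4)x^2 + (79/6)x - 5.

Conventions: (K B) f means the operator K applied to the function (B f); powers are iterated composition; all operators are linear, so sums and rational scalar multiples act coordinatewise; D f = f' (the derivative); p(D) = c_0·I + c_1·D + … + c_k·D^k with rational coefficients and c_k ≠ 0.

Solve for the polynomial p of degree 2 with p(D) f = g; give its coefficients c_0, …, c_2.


D^0 f = -4x^4 + (1/4)x^3 + (3/2)x^2 - (8/3)x
D^1 f = -16x^3 + (3/4)x^2 + 3x - 8/3
D^2 f = -48x^2 + (3/2)x + 3
matching coefficients of g against c_0 f + c_1 Df + … from the top degree down determines the c_i
solution: c_0 = -1, c_1 = 3, c_2 = 1

c_0 = -1, c_1 = 3, c_2 = 1


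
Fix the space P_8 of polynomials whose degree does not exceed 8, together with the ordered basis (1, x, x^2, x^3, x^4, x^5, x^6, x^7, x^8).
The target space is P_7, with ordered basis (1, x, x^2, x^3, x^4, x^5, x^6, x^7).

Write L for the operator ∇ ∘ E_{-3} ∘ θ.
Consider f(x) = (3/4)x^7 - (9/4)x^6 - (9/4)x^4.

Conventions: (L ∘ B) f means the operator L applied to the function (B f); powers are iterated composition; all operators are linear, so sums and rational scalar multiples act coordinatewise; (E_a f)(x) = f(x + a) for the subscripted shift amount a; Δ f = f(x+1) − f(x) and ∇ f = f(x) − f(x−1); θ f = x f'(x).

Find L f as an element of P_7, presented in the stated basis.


θ f = (21/4)x^7 - (27/2)x^6 - 9x^4
E_{-3} θ f = (21/4)x^7 - (495/4)x^6 + (4941/4)x^5 - (27171/4)x^4 + (89127/4)x^3 - (174717/4)x^2 + (189783/4)x - 88209/4
∇ E_{-3} θ f = (147/4)x^6 - (3411/4)x^5 + (32865/4)x^4 - (168729/4)x^3 + (487683/4)x^2 - (753321/4)x + 486255/4

g(x) = (147/4)x^6 - (3411/4)x^5 + (32865/4)x^4 - (168729/4)x^3 + (487683/4)x^2 - (753321/4)x + 486255/4


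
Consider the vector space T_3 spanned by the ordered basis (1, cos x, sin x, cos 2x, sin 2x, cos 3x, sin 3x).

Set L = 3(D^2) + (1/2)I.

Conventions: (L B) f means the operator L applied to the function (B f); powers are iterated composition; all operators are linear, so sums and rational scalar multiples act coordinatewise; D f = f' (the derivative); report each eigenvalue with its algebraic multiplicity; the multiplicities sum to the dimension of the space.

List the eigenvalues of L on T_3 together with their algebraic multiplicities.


λ = -53/2 (multiplicity 2), λ = -23/2 (multiplicity 2), λ = -5/2 (multiplicity 2), λ = 1/2 (multiplicity 1)

image of 1: 1/2
image of cos x: -(5/2)cos x
image of sin x: -(5/2)sin x
image of cos 2x: -(23/2)cos 2x
image of sin 2x: -(23/2)sin 2x
image of cos 3x: -(53/2)cos 3x
image of sin 3x: -(53/2)sin 3x
the matrix is diagonal; its diagonal is (1/2, -5/2, -5/2, -23/2, -23/2, -53/2, -53/2)
for a triangular matrix the eigenvalues are the diagonal entries, with algebraic multiplicity their repetition count


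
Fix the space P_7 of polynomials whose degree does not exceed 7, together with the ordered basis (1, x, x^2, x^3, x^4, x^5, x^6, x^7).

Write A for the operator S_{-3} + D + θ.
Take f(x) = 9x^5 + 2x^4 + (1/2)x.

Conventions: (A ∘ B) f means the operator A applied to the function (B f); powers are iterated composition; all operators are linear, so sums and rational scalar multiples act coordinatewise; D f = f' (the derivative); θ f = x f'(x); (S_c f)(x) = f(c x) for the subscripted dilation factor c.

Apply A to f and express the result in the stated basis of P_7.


the image equals g(x) = -2142x^5 + 215x^4 + 8x^3 - x + 1/2

S_{-3} f = -2187x^5 + 162x^4 - (3/2)x
D f = 45x^4 + 8x^3 + 1/2
θ f = 45x^5 + 8x^4 + (1/2)x
(S_{-3} + D + θ) f = -2142x^5 + 215x^4 + 8x^3 - x + 1/2


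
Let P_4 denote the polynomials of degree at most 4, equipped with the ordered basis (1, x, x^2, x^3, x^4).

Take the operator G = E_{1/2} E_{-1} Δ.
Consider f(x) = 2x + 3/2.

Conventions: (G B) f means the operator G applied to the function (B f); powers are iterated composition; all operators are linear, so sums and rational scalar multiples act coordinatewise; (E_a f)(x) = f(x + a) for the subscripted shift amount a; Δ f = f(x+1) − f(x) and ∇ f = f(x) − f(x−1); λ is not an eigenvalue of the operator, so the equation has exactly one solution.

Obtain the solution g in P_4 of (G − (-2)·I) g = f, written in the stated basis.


write g with unknown coordinates in the stated basis and equate coefficients in (G − (-2)·I) g = f
solving from the highest basis element down gives g = x + 1/4
check: G g = 1
so G g − (-2)·g = 2x + 3/2 = f ✓

the result is g(x) = x + 1/4


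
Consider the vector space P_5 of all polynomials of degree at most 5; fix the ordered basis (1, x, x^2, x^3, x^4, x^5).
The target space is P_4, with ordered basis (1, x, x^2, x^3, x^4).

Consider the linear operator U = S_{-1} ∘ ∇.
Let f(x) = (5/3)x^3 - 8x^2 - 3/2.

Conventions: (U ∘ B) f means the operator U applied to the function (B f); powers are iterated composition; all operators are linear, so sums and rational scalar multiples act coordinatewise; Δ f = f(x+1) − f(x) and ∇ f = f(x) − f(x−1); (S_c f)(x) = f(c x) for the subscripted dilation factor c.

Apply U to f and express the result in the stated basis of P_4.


∇ f = 5x^2 - 21x + 29/3
S_{-1} ∇ f = 5x^2 + 21x + 29/3

g(x) = 5x^2 + 21x + 29/3


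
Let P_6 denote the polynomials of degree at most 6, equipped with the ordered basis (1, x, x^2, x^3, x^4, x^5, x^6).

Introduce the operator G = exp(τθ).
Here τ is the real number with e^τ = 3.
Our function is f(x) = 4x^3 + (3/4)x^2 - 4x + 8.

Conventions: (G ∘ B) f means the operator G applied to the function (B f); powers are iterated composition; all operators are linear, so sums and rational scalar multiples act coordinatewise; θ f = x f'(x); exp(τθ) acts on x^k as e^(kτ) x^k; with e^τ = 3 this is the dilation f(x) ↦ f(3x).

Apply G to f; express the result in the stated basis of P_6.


the image equals g(x) = 108x^3 + (27/4)x^2 - 12x + 8

exp(τθ) x^k = e^(kτ) x^k; with e^τ = 3 this sends x^k to 3^k x^k
x ↦ 3 x
x^2 ↦ 9 x^2
x^3 ↦ 27 x^3
applying this coordinatewise to f: exp(τθ) f = 108x^3 + (27/4)x^2 - 12x + 8


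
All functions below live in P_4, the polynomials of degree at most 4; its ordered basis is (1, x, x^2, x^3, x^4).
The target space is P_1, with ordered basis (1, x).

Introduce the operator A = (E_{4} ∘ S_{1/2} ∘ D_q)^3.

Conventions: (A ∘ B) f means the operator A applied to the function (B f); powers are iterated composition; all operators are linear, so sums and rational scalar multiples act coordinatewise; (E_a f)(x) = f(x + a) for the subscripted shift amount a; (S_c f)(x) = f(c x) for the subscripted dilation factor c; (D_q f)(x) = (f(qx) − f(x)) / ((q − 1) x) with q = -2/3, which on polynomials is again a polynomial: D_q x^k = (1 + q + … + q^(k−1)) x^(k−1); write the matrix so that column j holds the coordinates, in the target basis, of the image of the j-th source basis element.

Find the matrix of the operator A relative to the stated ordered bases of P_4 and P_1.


image of 1: 0
image of x: 0
image of x^2: 0
image of x^3: 7/216
image of x^4: (91/46656)x + 2587/11664
each image's coordinates form column j of the matrix

the matrix is [[0, 0, 0, 7/216, 2587/11664]; [0, 0, 0, 0, 91/46656]] (rows listed top to bottom)


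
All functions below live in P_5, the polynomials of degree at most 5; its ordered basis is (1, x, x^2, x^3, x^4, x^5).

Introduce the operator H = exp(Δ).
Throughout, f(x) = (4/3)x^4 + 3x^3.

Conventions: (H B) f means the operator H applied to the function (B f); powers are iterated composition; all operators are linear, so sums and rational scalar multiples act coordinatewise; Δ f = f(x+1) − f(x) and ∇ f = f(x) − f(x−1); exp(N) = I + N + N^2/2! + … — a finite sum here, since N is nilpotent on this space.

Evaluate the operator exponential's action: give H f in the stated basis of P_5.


order-1 term: (16/3)x^3 + 17x^2 + (43/3)x + 13/3
order-2 term: 8x^2 + 25x + 55/3
order-3 term: (16/3)x + 11
order-4 term: 4/3
the series for exp(Δ) f terminates at order 4
exp(Δ) f = (4/3)x^4 + (25/3)x^3 + 25x^2 + (134/3)x + 35

the image equals g(x) = (4/3)x^4 + (25/3)x^3 + 25x^2 + (134/3)x + 35


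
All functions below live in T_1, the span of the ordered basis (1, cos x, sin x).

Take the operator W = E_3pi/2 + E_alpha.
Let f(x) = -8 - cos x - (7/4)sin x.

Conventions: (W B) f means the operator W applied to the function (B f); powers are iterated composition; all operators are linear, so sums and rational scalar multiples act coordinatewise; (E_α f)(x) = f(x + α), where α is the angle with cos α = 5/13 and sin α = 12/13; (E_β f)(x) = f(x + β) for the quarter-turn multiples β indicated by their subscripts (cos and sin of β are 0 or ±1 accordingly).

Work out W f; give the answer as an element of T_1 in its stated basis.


E_3pi/2 f = -8 + (7/4)cos x - sin x
E_alpha f = -8 - 2cos x + (1/4)sin x
(E_3pi/2 + E_alpha) f = -16 - (1/4)cos x - (3/4)sin x

the result is g(x) = -16 - (1/4)cos x - (3/4)sin x


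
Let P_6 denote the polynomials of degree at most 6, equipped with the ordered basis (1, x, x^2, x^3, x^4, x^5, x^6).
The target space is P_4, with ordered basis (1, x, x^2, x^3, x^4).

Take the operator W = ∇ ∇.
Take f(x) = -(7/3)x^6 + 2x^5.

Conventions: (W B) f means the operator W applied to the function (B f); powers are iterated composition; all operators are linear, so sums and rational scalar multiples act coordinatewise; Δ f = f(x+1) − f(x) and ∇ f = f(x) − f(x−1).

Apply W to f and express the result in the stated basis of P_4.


∇ f = -14x^5 + 45x^4 - (200/3)x^3 + 55x^2 - 24x + 13/3
∇ ∇ f = -70x^4 + 320x^3 - 610x^2 + 560x - 614/3

the result is g(x) = -70x^4 + 320x^3 - 610x^2 + 560x - 614/3


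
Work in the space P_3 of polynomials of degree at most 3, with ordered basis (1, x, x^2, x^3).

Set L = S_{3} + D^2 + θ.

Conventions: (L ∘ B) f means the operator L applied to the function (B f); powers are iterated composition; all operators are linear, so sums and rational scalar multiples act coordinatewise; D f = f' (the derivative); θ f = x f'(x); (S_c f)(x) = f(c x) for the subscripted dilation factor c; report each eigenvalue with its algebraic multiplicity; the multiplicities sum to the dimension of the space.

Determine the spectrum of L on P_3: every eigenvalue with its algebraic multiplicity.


image of 1: 1
image of x: 4x
image of x^2: 11x^2 + 2
image of x^3: 30x^3 + 6x
the matrix is upper triangular; its diagonal is (1, 4, 11, 30)
for a triangular matrix the eigenvalues are the diagonal entries, with algebraic multiplicity their repetition count

λ = 1 (multiplicity 1), λ = 4 (multiplicity 1), λ = 11 (multiplicity 1), λ = 30 (multiplicity 1)
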